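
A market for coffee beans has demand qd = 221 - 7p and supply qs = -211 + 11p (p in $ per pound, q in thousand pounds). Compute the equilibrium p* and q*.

p* = 24, q* = 53

Set qd = qs: 221 - 7p = -211 + 11p, so 432 = 18p and p* = 24.
Plugging p* into demand: q* = 221 - 7(24) = 53.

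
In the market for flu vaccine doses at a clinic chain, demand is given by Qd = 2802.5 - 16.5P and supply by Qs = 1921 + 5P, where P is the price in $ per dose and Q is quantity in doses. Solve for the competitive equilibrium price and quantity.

Equating demand and supply, 2802.5 - 16.5P = 1921 + 5P gives 21.5P = 881.5, so P* = 41.
Substitute back: Q* = 2802.5 - 16.5(41) = 2126.

P* = 41, Q* = 2126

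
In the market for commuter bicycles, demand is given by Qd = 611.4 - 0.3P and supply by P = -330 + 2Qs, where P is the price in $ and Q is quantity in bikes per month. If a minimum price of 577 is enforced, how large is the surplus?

Solving each curve for Q: Qs = 165 + 0.5P.
Evaluating both curves at the floor price 577 gives Qd = 438.3, Qs = 453.5.
Surplus = Qs - Qd = 453.5 - 438.3 = 15.2.

Surplus = 15.2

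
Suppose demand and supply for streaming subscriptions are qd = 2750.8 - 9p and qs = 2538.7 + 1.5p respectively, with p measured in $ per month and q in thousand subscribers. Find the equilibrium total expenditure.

Set qd = qs: 2750.8 - 9p = 2538.7 + 1.5p, so 212.1 = 10.5p and p* = 20.2.
From the demand curve, q* = 2750.8 - 9(20.2) = 2569.
Total expenditure = p* × q* = 20.2 × 2569 = 51893.8.

Total expenditure = 51893.8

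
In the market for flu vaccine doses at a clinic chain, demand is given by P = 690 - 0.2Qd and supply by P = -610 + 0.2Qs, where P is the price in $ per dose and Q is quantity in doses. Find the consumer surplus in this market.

Consumer surplus = 1056250

In direct form, Qd = 3450 - 5P and Qs = 3050 + 5P.
At equilibrium Qd = Qs, so 3450 - 5P = 3050 + 5P; collecting terms, 400 = 10P and P* = 40.
Then Q* = 3450 - 5(40) = 3250.
Demand choke price (Qd = 0): P = 3450/5 = 690. Consumer surplus = ½ × (690 - 40) × 3250 = 1056250.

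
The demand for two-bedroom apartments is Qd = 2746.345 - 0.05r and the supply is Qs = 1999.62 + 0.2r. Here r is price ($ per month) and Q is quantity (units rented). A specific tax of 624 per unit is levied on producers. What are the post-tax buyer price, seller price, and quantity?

With a tax of 624 on producers, they supply based on the net price r_s = r_b - 624, so Qs = 1874.82 + 0.2r_b.
Equate demand and the shifted supply: 2746.345 - 0.05r_b = 1874.82 + 0.2r_b, giving 0.25r_b = 871.525, so r_b = 3486.1.
So r_s = 2862.1 and the quantity traded is Q = 2746.345 - 0.05(3486.1) = 2572.04.

r_b = 3486.1, r_s = 2862.1, Q = 2572.04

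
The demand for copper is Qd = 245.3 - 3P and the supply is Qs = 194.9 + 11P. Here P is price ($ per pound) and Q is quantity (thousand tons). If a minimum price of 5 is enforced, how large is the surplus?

At P = 5: Qd = 230.3 and Qs = 249.9.
Surplus = Qs - Qd = 249.9 - 230.3 = 19.6.

Surplus = 19.6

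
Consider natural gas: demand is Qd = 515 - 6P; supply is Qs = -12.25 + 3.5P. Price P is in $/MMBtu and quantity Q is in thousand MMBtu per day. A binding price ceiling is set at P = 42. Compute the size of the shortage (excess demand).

With P fixed at 42, quantity demanded is 263 and quantity supplied is 134.75.
Shortage = Qd - Qs = 263 - 134.75 = 128.25.

Shortage = 128.25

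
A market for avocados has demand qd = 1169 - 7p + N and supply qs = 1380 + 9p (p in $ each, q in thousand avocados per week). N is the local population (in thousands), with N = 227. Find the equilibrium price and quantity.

With N = 227, demand is qd = 1396 - 7p.
Equating demand and supply, 1396 - 7p = 1380 + 9p gives 16p = 16, so p* = 1.
From the demand curve, q* = 1396 - 7(1) = 1389.

p* = 1, q* = 1389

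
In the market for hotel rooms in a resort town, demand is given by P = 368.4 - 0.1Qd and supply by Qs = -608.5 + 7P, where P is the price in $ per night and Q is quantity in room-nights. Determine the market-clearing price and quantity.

P* = 252.5, Q* = 1159

Rewriting in direct form: Qd = 3684 - 10P.
Equating demand and supply, 3684 - 10P = -608.5 + 7P gives 17P = 4292.5, so P* = 252.5.
Plugging P* into demand: Q* = 3684 - 10(252.5) = 1159.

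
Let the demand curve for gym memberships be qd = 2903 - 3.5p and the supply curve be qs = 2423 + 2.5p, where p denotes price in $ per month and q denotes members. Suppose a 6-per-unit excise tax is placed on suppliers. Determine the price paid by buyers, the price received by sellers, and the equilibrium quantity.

p_b = 82.5, p_s = 76.5, q = 2614.25

Suppliers keep p_s = p_b - 6 per unit, so supply in terms of the buyer price is qs = 2408 + 2.5p_b.
Market clearing requires 2903 - 3.5p_b = 2408 + 2.5p_b; hence 495 = 6p_b and p_b = 82.5.
Then p_s = 82.5 - 6 = 76.5 and q = 2903 - 3.5(82.5) = 2614.25.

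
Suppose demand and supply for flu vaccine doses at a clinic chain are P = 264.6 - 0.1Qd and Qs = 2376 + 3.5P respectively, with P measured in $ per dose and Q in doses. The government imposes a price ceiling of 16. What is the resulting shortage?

In direct form, Qd = 2646 - 10P.
At P = 16: Qd = 2486 and Qs = 2432.
Shortage = Qd - Qs = 2486 - 2432 = 54.

Shortage = 54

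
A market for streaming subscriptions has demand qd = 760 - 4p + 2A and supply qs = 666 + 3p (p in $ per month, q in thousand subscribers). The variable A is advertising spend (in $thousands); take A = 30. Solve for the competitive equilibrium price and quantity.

With A = 30, demand is qd = 820 - 4p.
Set qd = qs: 820 - 4p = 666 + 3p, so 154 = 7p and p* = 22.
Substitute back: q* = 820 - 4(22) = 732.

p* = 22, q* = 732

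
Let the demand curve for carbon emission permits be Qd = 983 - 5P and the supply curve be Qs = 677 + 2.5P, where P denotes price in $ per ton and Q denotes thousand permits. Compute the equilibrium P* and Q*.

P* = 40.8, Q* = 779

Equating demand and supply, 983 - 5P = 677 + 2.5P gives 7.5P = 306, so P* = 40.8.
Substitute back: Q* = 983 - 5(40.8) = 779.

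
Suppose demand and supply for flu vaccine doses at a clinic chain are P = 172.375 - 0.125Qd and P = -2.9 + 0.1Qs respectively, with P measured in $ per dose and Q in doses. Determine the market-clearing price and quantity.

P* = 75, Q* = 779

Inverting to quantity form: Qd = 1379 - 8P and Qs = 29 + 10P.
At equilibrium Qd = Qs, so 1379 - 8P = 29 + 10P; collecting terms, 1350 = 18P and P* = 75.
From the demand curve, Q* = 1379 - 8(75) = 779.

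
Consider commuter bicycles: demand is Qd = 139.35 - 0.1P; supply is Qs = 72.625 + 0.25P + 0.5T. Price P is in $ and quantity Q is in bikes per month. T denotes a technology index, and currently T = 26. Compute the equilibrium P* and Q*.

With T = 26, supply is Qs = 85.625 + 0.25P.
Set Qd = Qs: 139.35 - 0.1P = 85.625 + 0.25P, so 53.725 = 0.35P and P* = 153.5.
Substitute back: Q* = 139.35 - 0.1(153.5) = 124.

P* = 153.5, Q* = 124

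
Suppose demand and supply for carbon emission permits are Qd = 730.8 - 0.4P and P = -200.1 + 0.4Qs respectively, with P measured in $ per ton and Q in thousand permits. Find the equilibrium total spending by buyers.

In direct form, Qs = 500.25 + 2.5P.
Set Qd = Qs: 730.8 - 0.4P = 500.25 + 2.5P, so 230.55 = 2.9P and P* = 79.5.
Then Q* = 730.8 - 0.4(79.5) = 699.
Total spending by buyers = P* × Q* = 79.5 × 699 = 55570.5.

Total spending by buyers = 55570.5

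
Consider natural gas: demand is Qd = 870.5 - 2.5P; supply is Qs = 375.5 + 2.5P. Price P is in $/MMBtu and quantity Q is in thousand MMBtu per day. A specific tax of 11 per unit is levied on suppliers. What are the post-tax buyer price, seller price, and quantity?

The tax drives a wedge P_b - P_s = 11. Substituting P_s = P_b - 11 into supply: Qs = 348 + 2.5P_b.
Equate demand and the shifted supply: 870.5 - 2.5P_b = 348 + 2.5P_b, giving 5P_b = 522.5, so P_b = 104.5.
Then P_s = 104.5 - 11 = 93.5 and Q = 870.5 - 2.5(104.5) = 609.25.

P_b = 104.5, P_s = 93.5, Q = 609.25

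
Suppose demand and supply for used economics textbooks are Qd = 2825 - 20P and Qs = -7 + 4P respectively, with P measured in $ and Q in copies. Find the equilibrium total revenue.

Set Qd = Qs: 2825 - 20P = -7 + 4P, so 2832 = 24P and P* = 118.
Substitute back: Q* = 2825 - 20(118) = 465.
Total revenue = P* × Q* = 118 × 465 = 54870.

Total revenue = 54870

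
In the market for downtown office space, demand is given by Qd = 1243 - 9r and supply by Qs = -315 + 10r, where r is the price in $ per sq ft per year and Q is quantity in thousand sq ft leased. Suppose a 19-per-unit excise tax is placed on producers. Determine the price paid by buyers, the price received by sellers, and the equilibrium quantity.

With a tax of 19 on producers, they supply based on the net price r_s = r_b - 19, so Qs = -505 + 10r_b.
Equate demand and the shifted supply: 1243 - 9r_b = -505 + 10r_b, giving 19r_b = 1748, so r_b = 92.
So r_s = 73 and the quantity traded is Q = 1243 - 9(92) = 415.

r_b = 92, r_s = 73, Q = 415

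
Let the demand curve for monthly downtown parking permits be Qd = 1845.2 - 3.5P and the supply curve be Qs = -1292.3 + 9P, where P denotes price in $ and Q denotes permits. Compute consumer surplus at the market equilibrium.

At equilibrium Qd = Qs, so 1845.2 - 3.5P = -1292.3 + 9P; collecting terms, 3137.5 = 12.5P and P* = 251.
Then Q* = 1845.2 - 3.5(251) = 966.7.
Demand choke price (Qd = 0): P = 1845.2/3.5 = 527.2. Consumer surplus = ½ × (527.2 - 251) × 966.7 = 133501.27.

Consumer surplus = 133501.27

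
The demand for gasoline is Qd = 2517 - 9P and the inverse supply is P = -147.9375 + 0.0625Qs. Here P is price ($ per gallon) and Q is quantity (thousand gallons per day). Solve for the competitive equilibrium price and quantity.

Inverting to quantity form: Qs = 2367 + 16P.
Equating demand and supply, 2517 - 9P = 2367 + 16P gives 25P = 150, so P* = 6.
From the demand curve, Q* = 2517 - 9(6) = 2463.

P* = 6, Q* = 2463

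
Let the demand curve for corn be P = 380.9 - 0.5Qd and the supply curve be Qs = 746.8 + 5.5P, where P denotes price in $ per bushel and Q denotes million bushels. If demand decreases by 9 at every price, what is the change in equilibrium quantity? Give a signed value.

ΔQ = -6.6

In direct form, Qd = 761.8 - 2P.
Set Qd = Qs: 761.8 - 2P = 746.8 + 5.5P, so 15 = 7.5P and P* = 2.
Substitute back: Q* = 761.8 - 2(2) = 757.8.
After the shift, demand is Qd = 752.8 - 2P.
Re-solving, 7.5P = 6 gives P = 0.8 and Q = 751.2.
ΔQ = 751.2 - 757.8 = -6.6.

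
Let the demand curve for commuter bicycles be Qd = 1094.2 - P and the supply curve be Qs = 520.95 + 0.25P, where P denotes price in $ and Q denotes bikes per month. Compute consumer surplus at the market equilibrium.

Set Qd = Qs: 1094.2 - P = 520.95 + 0.25P, so 573.25 = 1.25P and P* = 458.6.
Then Q* = 1094.2 - 458.6 = 635.6.
Demand choke price (Qd = 0): P = 1094.2. Consumer surplus = ½ × (1094.2 - 458.6) × 635.6 = 201993.68.

Consumer surplus = 201993.68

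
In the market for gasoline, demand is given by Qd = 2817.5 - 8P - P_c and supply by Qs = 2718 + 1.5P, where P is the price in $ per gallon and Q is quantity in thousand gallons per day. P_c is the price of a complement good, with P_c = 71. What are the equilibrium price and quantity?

P* = 3, Q* = 2722.5

With P_c = 71, demand is Qd = 2746.5 - 8P.
Equating demand and supply, 2746.5 - 8P = 2718 + 1.5P gives 9.5P = 28.5, so P* = 3.
From the demand curve, Q* = 2746.5 - 8(3) = 2722.5.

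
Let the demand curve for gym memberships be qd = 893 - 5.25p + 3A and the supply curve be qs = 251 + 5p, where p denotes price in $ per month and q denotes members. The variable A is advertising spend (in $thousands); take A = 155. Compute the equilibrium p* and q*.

p* = 108, q* = 791

With A = 155, demand is qd = 1358 - 5.25p.
At equilibrium qd = qs, so 1358 - 5.25p = 251 + 5p; collecting terms, 1107 = 10.25p and p* = 108.
Then q* = 1358 - 5.25(108) = 791.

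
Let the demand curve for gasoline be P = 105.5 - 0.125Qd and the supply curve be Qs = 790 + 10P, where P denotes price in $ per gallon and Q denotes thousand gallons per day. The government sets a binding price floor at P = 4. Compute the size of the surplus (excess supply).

Inverting to quantity form: Qd = 844 - 8P.
Evaluating both curves at the floor price 4 gives Qd = 812, Qs = 830.
Surplus = Qs - Qd = 830 - 812 = 18.

Surplus = 18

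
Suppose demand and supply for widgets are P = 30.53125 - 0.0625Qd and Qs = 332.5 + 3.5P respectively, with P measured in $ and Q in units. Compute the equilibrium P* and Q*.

Rewriting in direct form: Qd = 488.5 - 16P.
The market clears where 488.5 - 16P = 332.5 + 3.5P. Rearranging, 19.5P = 156, hence P* = 8.
Then Q* = 488.5 - 16(8) = 360.5.

P* = 8, Q* = 360.5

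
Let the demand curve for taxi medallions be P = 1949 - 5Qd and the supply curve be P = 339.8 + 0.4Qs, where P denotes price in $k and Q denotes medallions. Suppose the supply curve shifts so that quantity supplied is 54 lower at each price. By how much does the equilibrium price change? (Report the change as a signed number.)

Rewriting in direct form: Qd = 389.8 - 0.2P and Qs = -849.5 + 2.5P.
At equilibrium Qd = Qs, so 389.8 - 0.2P = -849.5 + 2.5P; collecting terms, 1239.3 = 2.7P and P* = 459.
Then Q* = 389.8 - 0.2(459) = 298.
After the shift, supply is Qs = -903.5 + 2.5P.
The new intersection has 1293.3 = 2.7P, i.e. P = 479, Q = 294.
ΔP = 479 - 459 = 20.

ΔP = 20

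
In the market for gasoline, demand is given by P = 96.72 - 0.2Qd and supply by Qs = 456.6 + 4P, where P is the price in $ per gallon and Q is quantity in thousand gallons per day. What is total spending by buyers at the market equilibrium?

Rewriting in direct form: Qd = 483.6 - 5P.
The market clears where 483.6 - 5P = 456.6 + 4P. Rearranging, 9P = 27, hence P* = 3.
Plugging P* into demand: Q* = 483.6 - 5(3) = 468.6.
Total spending by buyers = P* × Q* = 3 × 468.6 = 1405.8.

Total spending by buyers = 1405.8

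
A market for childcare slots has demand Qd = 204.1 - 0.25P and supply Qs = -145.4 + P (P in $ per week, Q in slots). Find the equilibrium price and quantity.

At equilibrium Qd = Qs, so 204.1 - 0.25P = -145.4 + P; collecting terms, 349.5 = 1.25P and P* = 279.6.
From the demand curve, Q* = 204.1 - 0.25(279.6) = 134.2.

P* = 279.6, Q* = 134.2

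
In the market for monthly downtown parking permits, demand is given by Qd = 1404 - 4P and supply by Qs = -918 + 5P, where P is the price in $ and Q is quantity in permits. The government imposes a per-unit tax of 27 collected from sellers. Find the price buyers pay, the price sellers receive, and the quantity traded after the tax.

P_b = 273, P_s = 246, Q = 312

Sellers keep P_s = P_b - 27 per unit, so supply in terms of the buyer price is Qs = -1053 + 5P_b.
Market clearing requires 1404 - 4P_b = -1053 + 5P_b; hence 2457 = 9P_b and P_b = 273.
So P_s = 246 and the quantity traded is Q = 1404 - 4(273) = 312.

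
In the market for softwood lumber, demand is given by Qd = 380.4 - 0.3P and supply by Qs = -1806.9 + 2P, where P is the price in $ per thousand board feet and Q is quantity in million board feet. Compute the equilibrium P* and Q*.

P* = 951, Q* = 95.1

Set Qd = Qs: 380.4 - 0.3P = -1806.9 + 2P, so 2187.3 = 2.3P and P* = 951.
From the demand curve, Q* = 380.4 - 0.3(951) = 95.1.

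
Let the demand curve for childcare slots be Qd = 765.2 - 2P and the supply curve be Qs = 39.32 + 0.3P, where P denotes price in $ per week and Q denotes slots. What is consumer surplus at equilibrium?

Set Qd = Qs: 765.2 - 2P = 39.32 + 0.3P, so 725.88 = 2.3P and P* = 315.6.
Substitute back: Q* = 765.2 - 2(315.6) = 134.
Demand choke price (Qd = 0): P = 765.2/2 = 382.6. Consumer surplus = ½ × (382.6 - 315.6) × 134 = 4489.

Consumer surplus = 4489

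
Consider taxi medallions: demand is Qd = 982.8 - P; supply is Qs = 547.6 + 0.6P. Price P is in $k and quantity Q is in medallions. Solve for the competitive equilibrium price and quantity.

P* = 272, Q* = 710.8

Equating demand and supply, 982.8 - P = 547.6 + 0.6P gives 1.6P = 435.2, so P* = 272.
Then Q* = 982.8 - 272 = 710.8.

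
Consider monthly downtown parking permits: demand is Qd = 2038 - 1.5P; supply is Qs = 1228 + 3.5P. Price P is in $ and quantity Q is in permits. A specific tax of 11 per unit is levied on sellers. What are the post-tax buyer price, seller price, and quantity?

The tax drives a wedge P_b - P_s = 11. Substituting P_s = P_b - 11 into supply: Qs = 1189.5 + 3.5P_b.
Set Qd = Qs: 2038 - 1.5P_b = 1189.5 + 3.5P_b, so 848.5 = 5P_b and P_b = 169.7.
Then P_s = 169.7 - 11 = 158.7 and Q = 2038 - 1.5(169.7) = 1783.45.

P_b = 169.7, P_s = 158.7, Q = 1783.45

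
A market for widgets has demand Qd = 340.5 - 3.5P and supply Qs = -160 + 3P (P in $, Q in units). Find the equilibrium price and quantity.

The market clears where 340.5 - 3.5P = -160 + 3P. Rearranging, 6.5P = 500.5, hence P* = 77.
Plugging P* into demand: Q* = 340.5 - 3.5(77) = 71.

P* = 77, Q* = 71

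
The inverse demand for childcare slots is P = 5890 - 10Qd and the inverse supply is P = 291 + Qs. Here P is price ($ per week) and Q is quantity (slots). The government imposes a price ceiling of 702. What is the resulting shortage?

Shortage = 107.8

Rewriting in direct form: Qd = 589 - 0.1P and Qs = -291 + P.
At P = 702: Qd = 518.8 and Qs = 411.
Shortage = Qd - Qs = 518.8 - 411 = 107.8.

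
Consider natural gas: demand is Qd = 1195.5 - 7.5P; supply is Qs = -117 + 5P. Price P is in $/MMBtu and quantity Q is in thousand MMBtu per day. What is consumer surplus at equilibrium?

Set Qd = Qs: 1195.5 - 7.5P = -117 + 5P, so 1312.5 = 12.5P and P* = 105.
Substitute back: Q* = 1195.5 - 7.5(105) = 408.
Demand choke price (Qd = 0): P = 1195.5/7.5 = 159.4. Consumer surplus = ½ × (159.4 - 105) × 408 = 11097.6.

Consumer surplus = 11097.6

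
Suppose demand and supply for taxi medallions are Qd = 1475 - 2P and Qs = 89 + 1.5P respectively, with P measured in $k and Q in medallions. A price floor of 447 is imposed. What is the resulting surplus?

Surplus = 178.5

Evaluating both curves at the floor price 447 gives Qd = 581, Qs = 759.5.
Surplus = Qs - Qd = 759.5 - 581 = 178.5.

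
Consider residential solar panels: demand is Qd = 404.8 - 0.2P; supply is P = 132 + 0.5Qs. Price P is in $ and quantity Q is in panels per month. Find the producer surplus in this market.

Rewriting in direct form: Qs = -264 + 2P.
The market clears where 404.8 - 0.2P = -264 + 2P. Rearranging, 2.2P = 668.8, hence P* = 304.
From the demand curve, Q* = 404.8 - 0.2(304) = 344.
Supply choke price (Qs = 0): P = 132. Producer surplus = ½ × (304 - 132) × 344 = 29584.

Producer surplus = 29584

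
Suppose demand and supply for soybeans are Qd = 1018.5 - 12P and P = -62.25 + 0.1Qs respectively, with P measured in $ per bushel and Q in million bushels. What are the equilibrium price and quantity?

P* = 18, Q* = 802.5

Inverting to quantity form: Qs = 622.5 + 10P.
Set Qd = Qs: 1018.5 - 12P = 622.5 + 10P, so 396 = 22P and P* = 18.
Then Q* = 1018.5 - 12(18) = 802.5.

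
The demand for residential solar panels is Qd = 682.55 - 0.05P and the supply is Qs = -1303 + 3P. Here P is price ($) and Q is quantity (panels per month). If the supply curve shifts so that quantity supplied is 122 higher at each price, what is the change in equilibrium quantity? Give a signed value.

The market clears where 682.55 - 0.05P = -1303 + 3P. Rearranging, 3.05P = 1985.55, hence P* = 651.
Plugging P* into demand: Q* = 682.55 - 0.05(651) = 650.
After the shift, supply is Qs = -1181 + 3P.
Re-solving, 3.05P = 1863.55 gives P = 611 and Q = 652.
ΔQ = 652 - 650 = 2.

ΔQ = 2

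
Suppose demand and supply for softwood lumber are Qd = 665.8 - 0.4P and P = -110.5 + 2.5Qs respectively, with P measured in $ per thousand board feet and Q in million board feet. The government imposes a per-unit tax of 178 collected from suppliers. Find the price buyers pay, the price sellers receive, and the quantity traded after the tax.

P_b = 866, P_s = 688, Q = 319.4

Rewriting in direct form: Qs = 44.2 + 0.4P.
Suppliers keep P_s = P_b - 178 per unit, so supply in terms of the buyer price is Qs = -27 + 0.4P_b.
Market clearing requires 665.8 - 0.4P_b = -27 + 0.4P_b; hence 692.8 = 0.8P_b and P_b = 866.
Then P_s = 866 - 178 = 688 and Q = 665.8 - 0.4(866) = 319.4.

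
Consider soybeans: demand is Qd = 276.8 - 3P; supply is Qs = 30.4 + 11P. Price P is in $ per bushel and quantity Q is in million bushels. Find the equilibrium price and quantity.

P* = 17.6, Q* = 224

The market clears where 276.8 - 3P = 30.4 + 11P. Rearranging, 14P = 246.4, hence P* = 17.6.
Substitute back: Q* = 276.8 - 3(17.6) = 224.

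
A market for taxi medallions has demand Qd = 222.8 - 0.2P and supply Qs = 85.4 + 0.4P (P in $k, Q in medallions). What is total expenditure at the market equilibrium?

Equating demand and supply, 222.8 - 0.2P = 85.4 + 0.4P gives 0.6P = 137.4, so P* = 229.
From the demand curve, Q* = 222.8 - 0.2(229) = 177.
Total expenditure = P* × Q* = 229 × 177 = 40533.

Total expenditure = 40533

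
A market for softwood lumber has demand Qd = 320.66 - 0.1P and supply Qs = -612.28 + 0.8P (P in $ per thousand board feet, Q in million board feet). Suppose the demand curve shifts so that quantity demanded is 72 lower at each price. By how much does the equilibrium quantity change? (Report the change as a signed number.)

ΔQ = -64

Equating demand and supply, 320.66 - 0.1P = -612.28 + 0.8P gives 0.9P = 932.94, so P* = 1036.6.
Plugging P* into demand: Q* = 320.66 - 0.1(1036.6) = 217.
After the shift, demand is Qd = 248.66 - 0.1P.
Re-solving, 0.9P = 860.94 gives P = 956.6 and Q = 153.
ΔQ = 153 - 217 = -64.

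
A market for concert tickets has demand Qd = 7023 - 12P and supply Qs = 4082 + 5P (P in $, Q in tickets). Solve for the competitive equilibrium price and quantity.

P* = 173, Q* = 4947

Equating demand and supply, 7023 - 12P = 4082 + 5P gives 17P = 2941, so P* = 173.
Substitute back: Q* = 7023 - 12(173) = 4947.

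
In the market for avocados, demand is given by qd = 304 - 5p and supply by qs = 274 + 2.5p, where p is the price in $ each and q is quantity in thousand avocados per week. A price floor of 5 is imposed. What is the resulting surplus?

Surplus = 7.5

Evaluating both curves at the floor price 5 gives qd = 279, qs = 286.5.
Surplus = qs - qd = 286.5 - 279 = 7.5.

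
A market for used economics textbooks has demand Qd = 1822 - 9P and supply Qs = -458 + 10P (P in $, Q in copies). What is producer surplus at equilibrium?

At equilibrium Qd = Qs, so 1822 - 9P = -458 + 10P; collecting terms, 2280 = 19P and P* = 120.
Then Q* = 1822 - 9(120) = 742.
Supply choke price (Qs = 0): P = 45.8. Producer surplus = ½ × (120 - 45.8) × 742 = 27528.2.

Producer surplus = 27528.2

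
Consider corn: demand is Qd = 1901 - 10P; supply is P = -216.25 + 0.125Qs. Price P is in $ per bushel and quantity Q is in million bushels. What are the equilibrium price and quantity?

P* = 9.5, Q* = 1806

Solving each curve for Q: Qs = 1730 + 8P.
At equilibrium Qd = Qs, so 1901 - 10P = 1730 + 8P; collecting terms, 171 = 18P and P* = 9.5.
From the demand curve, Q* = 1901 - 10(9.5) = 1806.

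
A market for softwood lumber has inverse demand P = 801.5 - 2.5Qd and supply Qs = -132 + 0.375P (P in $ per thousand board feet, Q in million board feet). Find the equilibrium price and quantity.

Rewriting in direct form: Qd = 320.6 - 0.4P.
Equating demand and supply, 320.6 - 0.4P = -132 + 0.375P gives 0.775P = 452.6, so P* = 584.
Substitute back: Q* = 320.6 - 0.4(584) = 87.

P* = 584, Q* = 87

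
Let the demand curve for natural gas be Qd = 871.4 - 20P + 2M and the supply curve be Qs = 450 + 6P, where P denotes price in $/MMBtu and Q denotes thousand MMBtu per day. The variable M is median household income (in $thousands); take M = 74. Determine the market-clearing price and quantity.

P* = 21.9, Q* = 581.4

With M = 74, demand is Qd = 1019.4 - 20P.
Equating demand and supply, 1019.4 - 20P = 450 + 6P gives 26P = 569.4, so P* = 21.9.
From the demand curve, Q* = 1019.4 - 20(21.9) = 581.4.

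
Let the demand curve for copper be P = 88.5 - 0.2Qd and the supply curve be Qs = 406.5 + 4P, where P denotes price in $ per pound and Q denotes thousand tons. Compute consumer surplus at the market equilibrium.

Consumer surplus = 17850.625

Rewriting in direct form: Qd = 442.5 - 5P.
Set Qd = Qs: 442.5 - 5P = 406.5 + 4P, so 36 = 9P and P* = 4.
From the demand curve, Q* = 442.5 - 5(4) = 422.5.
Demand choke price (Qd = 0): P = 442.5/5 = 88.5. Consumer surplus = ½ × (88.5 - 4) × 422.5 = 17850.625.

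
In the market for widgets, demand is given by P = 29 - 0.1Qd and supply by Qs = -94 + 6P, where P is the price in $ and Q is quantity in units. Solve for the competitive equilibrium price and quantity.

P* = 24, Q* = 50

Inverting to quantity form: Qd = 290 - 10P.
Set Qd = Qs: 290 - 10P = -94 + 6P, so 384 = 16P and P* = 24.
From the demand curve, Q* = 290 - 10(24) = 50.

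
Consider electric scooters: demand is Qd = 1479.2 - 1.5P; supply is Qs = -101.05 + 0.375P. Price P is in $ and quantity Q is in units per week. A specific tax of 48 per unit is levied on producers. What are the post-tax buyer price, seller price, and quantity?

P_b = 852.4, P_s = 804.4, Q = 200.6

Producers keep P_s = P_b - 48 per unit, so supply in terms of the buyer price is Qs = -119.05 + 0.375P_b.
Equate demand and the shifted supply: 1479.2 - 1.5P_b = -119.05 + 0.375P_b, giving 1.875P_b = 1598.25, so P_b = 852.4.
So P_s = 804.4 and the quantity traded is Q = 1479.2 - 1.5(852.4) = 200.6.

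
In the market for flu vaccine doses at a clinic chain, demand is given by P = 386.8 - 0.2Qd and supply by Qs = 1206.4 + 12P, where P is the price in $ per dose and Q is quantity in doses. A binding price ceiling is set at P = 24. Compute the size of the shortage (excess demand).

Solving each curve for Q: Qd = 1934 - 5P.
With P fixed at 24, quantity demanded is 1814 and quantity supplied is 1494.4.
Shortage = Qd - Qs = 1814 - 1494.4 = 319.6.

Shortage = 319.6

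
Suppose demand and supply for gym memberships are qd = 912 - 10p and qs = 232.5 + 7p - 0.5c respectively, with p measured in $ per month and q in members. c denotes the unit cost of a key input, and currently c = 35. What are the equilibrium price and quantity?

With c = 35, supply is qs = 215 + 7p.
The market clears where 912 - 10p = 215 + 7p. Rearranging, 17p = 697, hence p* = 41.
Then q* = 912 - 10(41) = 502.

p* = 41, q* = 502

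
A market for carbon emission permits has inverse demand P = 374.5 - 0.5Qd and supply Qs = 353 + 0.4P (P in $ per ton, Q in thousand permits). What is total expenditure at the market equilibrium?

In direct form, Qd = 749 - 2P.
The market clears where 749 - 2P = 353 + 0.4P. Rearranging, 2.4P = 396, hence P* = 165.
From the demand curve, Q* = 749 - 2(165) = 419.
Total expenditure = P* × Q* = 165 × 419 = 69135.

Total expenditure = 69135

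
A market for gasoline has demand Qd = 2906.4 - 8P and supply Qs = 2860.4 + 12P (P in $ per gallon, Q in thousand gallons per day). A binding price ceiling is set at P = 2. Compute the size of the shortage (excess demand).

With P fixed at 2, quantity demanded is 2890.4 and quantity supplied is 2884.4.
Shortage = Qd - Qs = 2890.4 - 2884.4 = 6.

Shortage = 6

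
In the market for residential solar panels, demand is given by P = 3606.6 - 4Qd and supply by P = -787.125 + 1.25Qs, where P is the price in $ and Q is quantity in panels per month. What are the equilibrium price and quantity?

P* = 259, Q* = 836.9

Solving each curve for Q: Qd = 901.65 - 0.25P and Qs = 629.7 + 0.8P.
At equilibrium Qd = Qs, so 901.65 - 0.25P = 629.7 + 0.8P; collecting terms, 271.95 = 1.05P and P* = 259.
Then Q* = 901.65 - 0.25(259) = 836.9.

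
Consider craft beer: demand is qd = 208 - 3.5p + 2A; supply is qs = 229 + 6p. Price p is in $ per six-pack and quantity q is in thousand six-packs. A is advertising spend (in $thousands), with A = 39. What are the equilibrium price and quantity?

With A = 39, demand is qd = 286 - 3.5p.
At equilibrium qd = qs, so 286 - 3.5p = 229 + 6p; collecting terms, 57 = 9.5p and p* = 6.
From the demand curve, q* = 286 - 3.5(6) = 265.

p* = 6, q* = 265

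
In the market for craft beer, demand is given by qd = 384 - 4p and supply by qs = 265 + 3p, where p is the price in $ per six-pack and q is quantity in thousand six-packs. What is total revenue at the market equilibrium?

Set qd = qs: 384 - 4p = 265 + 3p, so 119 = 7p and p* = 17.
Plugging p* into demand: q* = 384 - 4(17) = 316.
Total revenue = p* × q* = 17 × 316 = 5372.

Total revenue = 5372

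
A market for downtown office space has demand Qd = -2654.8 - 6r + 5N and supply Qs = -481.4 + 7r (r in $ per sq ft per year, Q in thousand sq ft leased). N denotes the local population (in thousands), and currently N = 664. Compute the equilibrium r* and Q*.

With N = 664, demand is Qd = 665.2 - 6r.
At equilibrium Qd = Qs, so 665.2 - 6r = -481.4 + 7r; collecting terms, 1146.6 = 13r and r* = 88.2.
From the demand curve, Q* = 665.2 - 6(88.2) = 136.

r* = 88.2, Q* = 136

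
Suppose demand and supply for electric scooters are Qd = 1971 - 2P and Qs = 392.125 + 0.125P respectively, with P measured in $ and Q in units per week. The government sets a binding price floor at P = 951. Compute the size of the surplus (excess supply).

At P = 951: Qd = 69 and Qs = 511.
Surplus = Qs - Qd = 511 - 69 = 442.

Surplus = 442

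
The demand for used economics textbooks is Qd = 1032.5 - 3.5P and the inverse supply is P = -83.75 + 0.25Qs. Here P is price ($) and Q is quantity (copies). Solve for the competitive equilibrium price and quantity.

Rewriting in direct form: Qs = 335 + 4P.
The market clears where 1032.5 - 3.5P = 335 + 4P. Rearranging, 7.5P = 697.5, hence P* = 93.
Then Q* = 1032.5 - 3.5(93) = 707.

P* = 93, Q* = 707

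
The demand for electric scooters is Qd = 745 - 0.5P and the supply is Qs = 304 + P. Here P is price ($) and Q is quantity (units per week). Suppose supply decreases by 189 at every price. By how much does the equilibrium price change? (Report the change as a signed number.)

At equilibrium Qd = Qs, so 745 - 0.5P = 304 + P; collecting terms, 441 = 1.5P and P* = 294.
From the demand curve, Q* = 745 - 0.5(294) = 598.
After the shift, supply is Qs = 115 + P.
The new intersection has 630 = 1.5P, i.e. P = 420, Q = 535.
ΔP = 420 - 294 = 126.

ΔP = 126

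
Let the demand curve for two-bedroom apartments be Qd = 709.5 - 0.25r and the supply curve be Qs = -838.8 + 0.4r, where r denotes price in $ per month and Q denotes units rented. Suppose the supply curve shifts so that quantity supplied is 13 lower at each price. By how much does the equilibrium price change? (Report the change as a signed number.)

Δr = 20

At equilibrium Qd = Qs, so 709.5 - 0.25r = -838.8 + 0.4r; collecting terms, 1548.3 = 0.65r and r* = 2382.
Then Q* = 709.5 - 0.25(2382) = 114.
After the shift, supply is Qs = -851.8 + 0.4r.
New equilibrium: 1561.3 = 0.65r, so r = 2402 and Q = 109.
Δr = 2402 - 2382 = 20.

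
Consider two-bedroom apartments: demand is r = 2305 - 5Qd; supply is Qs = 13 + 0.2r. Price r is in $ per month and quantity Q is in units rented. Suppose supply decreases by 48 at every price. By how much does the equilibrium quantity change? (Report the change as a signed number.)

ΔQ = -24

Solving each curve for Q: Qd = 461 - 0.2r.
Equating demand and supply, 461 - 0.2r = 13 + 0.2r gives 0.4r = 448, so r* = 1120.
Substitute back: Q* = 461 - 0.2(1120) = 237.
After the shift, supply is Qs = -35 + 0.2r.
Re-solving, 0.4r = 496 gives r = 1240 and Q = 213.
ΔQ = 213 - 237 = -24.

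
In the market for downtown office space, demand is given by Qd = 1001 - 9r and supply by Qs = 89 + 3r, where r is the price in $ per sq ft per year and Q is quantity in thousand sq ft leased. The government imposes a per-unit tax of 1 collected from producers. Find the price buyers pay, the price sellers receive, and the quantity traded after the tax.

r_b = 76.25, r_s = 75.25, Q = 314.75

With a tax of 1 on producers, they supply based on the net price r_s = r_b - 1, so Qs = 86 + 3r_b.
Set Qd = Qs: 1001 - 9r_b = 86 + 3r_b, so 915 = 12r_b and r_b = 76.25.
Then r_s = 76.25 - 1 = 75.25 and Q = 1001 - 9(76.25) = 314.75.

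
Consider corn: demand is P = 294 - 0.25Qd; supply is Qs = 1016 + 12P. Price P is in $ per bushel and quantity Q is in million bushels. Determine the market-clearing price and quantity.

P* = 10, Q* = 1136

In direct form, Qd = 1176 - 4P.
Set Qd = Qs: 1176 - 4P = 1016 + 12P, so 160 = 16P and P* = 10.
Substitute back: Q* = 1176 - 4(10) = 1136.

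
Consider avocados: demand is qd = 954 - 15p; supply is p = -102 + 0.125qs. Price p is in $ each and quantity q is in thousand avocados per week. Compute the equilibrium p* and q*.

Rewriting in direct form: qs = 816 + 8p.
The market clears where 954 - 15p = 816 + 8p. Rearranging, 23p = 138, hence p* = 6.
Then q* = 954 - 15(6) = 864.

p* = 6, q* = 864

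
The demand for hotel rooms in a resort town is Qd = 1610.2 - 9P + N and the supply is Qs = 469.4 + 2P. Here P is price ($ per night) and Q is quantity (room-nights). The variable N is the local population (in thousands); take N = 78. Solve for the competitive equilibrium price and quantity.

P* = 110.8, Q* = 691

With N = 78, demand is Qd = 1688.2 - 9P.
Equating demand and supply, 1688.2 - 9P = 469.4 + 2P gives 11P = 1218.8, so P* = 110.8.
Substitute back: Q* = 1688.2 - 9(110.8) = 691.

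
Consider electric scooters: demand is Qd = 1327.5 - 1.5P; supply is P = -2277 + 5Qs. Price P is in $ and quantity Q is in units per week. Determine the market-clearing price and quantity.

P* = 513, Q* = 558

Rewriting in direct form: Qs = 455.4 + 0.2P.
Set Qd = Qs: 1327.5 - 1.5P = 455.4 + 0.2P, so 872.1 = 1.7P and P* = 513.
Substitute back: Q* = 1327.5 - 1.5(513) = 558.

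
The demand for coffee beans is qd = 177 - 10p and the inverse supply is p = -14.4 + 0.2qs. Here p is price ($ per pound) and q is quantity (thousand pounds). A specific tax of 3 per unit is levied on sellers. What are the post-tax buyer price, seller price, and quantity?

Inverting to quantity form: qs = 72 + 5p.
The tax drives a wedge p_b - p_s = 3. Substituting p_s = p_b - 3 into supply: qs = 57 + 5p_b.
Set qd = qs: 177 - 10p_b = 57 + 5p_b, so 120 = 15p_b and p_b = 8.
So p_s = 5 and the quantity traded is q = 177 - 10(8) = 97.

p_b = 8, p_s = 5, q = 97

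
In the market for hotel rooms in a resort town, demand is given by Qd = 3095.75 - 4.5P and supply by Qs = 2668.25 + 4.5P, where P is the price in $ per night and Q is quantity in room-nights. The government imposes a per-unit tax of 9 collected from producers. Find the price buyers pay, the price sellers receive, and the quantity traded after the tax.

With a tax of 9 on producers, they supply based on the net price P_s = P_b - 9, so Qs = 2627.75 + 4.5P_b.
Market clearing requires 3095.75 - 4.5P_b = 2627.75 + 4.5P_b; hence 468 = 9P_b and P_b = 52.
Then P_s = 52 - 9 = 43 and Q = 3095.75 - 4.5(52) = 2861.75.

P_b = 52, P_s = 43, Q = 2861.75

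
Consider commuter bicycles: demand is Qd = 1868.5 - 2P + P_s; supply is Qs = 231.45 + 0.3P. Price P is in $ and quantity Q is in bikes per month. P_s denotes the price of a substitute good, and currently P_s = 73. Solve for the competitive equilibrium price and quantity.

With P_s = 73, demand is Qd = 1941.5 - 2P.
Equating demand and supply, 1941.5 - 2P = 231.45 + 0.3P gives 2.3P = 1710.05, so P* = 743.5.
Substitute back: Q* = 1941.5 - 2(743.5) = 454.5.

P* = 743.5, Q* = 454.5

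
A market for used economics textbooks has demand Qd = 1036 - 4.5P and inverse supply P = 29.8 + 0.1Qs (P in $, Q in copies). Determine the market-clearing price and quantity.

P* = 92, Q* = 622

Inverting to quantity form: Qs = -298 + 10P.
Equating demand and supply, 1036 - 4.5P = -298 + 10P gives 14.5P = 1334, so P* = 92.
From the demand curve, Q* = 1036 - 4.5(92) = 622.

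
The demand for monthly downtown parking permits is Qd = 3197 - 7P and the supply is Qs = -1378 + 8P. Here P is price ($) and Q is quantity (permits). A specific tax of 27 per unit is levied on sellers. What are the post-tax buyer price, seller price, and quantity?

P_b = 319.4, P_s = 292.4, Q = 961.2

The tax drives a wedge P_b - P_s = 27. Substituting P_s = P_b - 27 into supply: Qs = -1594 + 8P_b.
Market clearing requires 3197 - 7P_b = -1594 + 8P_b; hence 4791 = 15P_b and P_b = 319.4.
Then P_s = 319.4 - 27 = 292.4 and Q = 3197 - 7(319.4) = 961.2.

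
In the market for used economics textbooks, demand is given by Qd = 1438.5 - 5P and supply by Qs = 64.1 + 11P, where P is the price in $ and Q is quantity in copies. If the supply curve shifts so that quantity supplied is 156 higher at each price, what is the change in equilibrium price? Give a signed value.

Equating demand and supply, 1438.5 - 5P = 64.1 + 11P gives 16P = 1374.4, so P* = 85.9.
Substitute back: Q* = 1438.5 - 5(85.9) = 1009.
After the shift, supply is Qs = 220.1 + 11P.
The new intersection has 1218.4 = 16P, i.e. P = 76.15, Q = 1057.75.
ΔP = 76.15 - 85.9 = -9.75.

ΔP = -9.75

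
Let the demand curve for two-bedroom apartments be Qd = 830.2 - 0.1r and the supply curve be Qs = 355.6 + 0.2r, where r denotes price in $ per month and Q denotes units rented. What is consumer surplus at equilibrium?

Consumer surplus = 2257920

At equilibrium Qd = Qs, so 830.2 - 0.1r = 355.6 + 0.2r; collecting terms, 474.6 = 0.3r and r* = 1582.
Plugging r* into demand: Q* = 830.2 - 0.1(1582) = 672.
Demand choke price (Qd = 0): r = 830.2/0.1 = 8302. Consumer surplus = ½ × (8302 - 1582) × 672 = 2257920.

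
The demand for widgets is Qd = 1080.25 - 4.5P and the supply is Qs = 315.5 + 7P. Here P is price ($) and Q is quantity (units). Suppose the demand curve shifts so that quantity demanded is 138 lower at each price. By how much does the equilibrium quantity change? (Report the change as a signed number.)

Set Qd = Qs: 1080.25 - 4.5P = 315.5 + 7P, so 764.75 = 11.5P and P* = 66.5.
Substitute back: Q* = 1080.25 - 4.5(66.5) = 781.
After the shift, demand is Qd = 942.25 - 4.5P.
New equilibrium: 626.75 = 11.5P, so P = 54.5 and Q = 697.
ΔQ = 697 - 781 = -84.

ΔQ = -84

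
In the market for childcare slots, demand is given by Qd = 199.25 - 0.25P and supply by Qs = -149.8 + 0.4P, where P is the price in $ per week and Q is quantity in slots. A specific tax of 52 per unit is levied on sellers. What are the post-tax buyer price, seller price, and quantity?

P_b = 569, P_s = 517, Q = 57

Sellers keep P_s = P_b - 52 per unit, so supply in terms of the buyer price is Qs = -170.6 + 0.4P_b.
Equate demand and the shifted supply: 199.25 - 0.25P_b = -170.6 + 0.4P_b, giving 0.65P_b = 369.85, so P_b = 569.
Then P_s = 569 - 52 = 517 and Q = 199.25 - 0.25(569) = 57.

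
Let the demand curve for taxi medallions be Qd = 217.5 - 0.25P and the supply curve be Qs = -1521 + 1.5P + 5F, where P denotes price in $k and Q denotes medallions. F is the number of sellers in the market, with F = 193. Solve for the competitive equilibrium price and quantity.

With F = 193, supply is Qs = -556 + 1.5P.
The market clears where 217.5 - 0.25P = -556 + 1.5P. Rearranging, 1.75P = 773.5, hence P* = 442.
Then Q* = 217.5 - 0.25(442) = 107.

P* = 442, Q* = 107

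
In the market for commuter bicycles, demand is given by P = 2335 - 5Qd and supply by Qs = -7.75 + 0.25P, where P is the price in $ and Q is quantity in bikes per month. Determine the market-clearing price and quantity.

Rewriting in direct form: Qd = 467 - 0.2P.
The market clears where 467 - 0.2P = -7.75 + 0.25P. Rearranging, 0.45P = 474.75, hence P* = 1055.
Then Q* = 467 - 0.2(1055) = 256.

P* = 1055, Q* = 256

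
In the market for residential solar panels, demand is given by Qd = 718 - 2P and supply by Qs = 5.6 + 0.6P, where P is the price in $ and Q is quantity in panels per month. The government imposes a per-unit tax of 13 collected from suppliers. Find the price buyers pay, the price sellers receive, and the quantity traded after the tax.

Suppliers keep P_s = P_b - 13 per unit, so supply in terms of the buyer price is Qs = -2.2 + 0.6P_b.
Equate demand and the shifted supply: 718 - 2P_b = -2.2 + 0.6P_b, giving 2.6P_b = 720.2, so P_b = 277.
Then P_s = 277 - 13 = 264 and Q = 718 - 2(277) = 164.

P_b = 277, P_s = 264, Q = 164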